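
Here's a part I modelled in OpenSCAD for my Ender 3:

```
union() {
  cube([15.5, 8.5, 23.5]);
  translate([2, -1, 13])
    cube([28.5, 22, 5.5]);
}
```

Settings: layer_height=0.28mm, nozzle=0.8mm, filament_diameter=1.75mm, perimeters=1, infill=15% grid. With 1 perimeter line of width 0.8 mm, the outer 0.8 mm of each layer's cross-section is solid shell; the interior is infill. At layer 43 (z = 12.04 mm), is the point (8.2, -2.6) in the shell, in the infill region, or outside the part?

At z = 12.04 mm: the cube (footprint 15.5×8.5) is included at this height; the cube at (2, -1) does not reach this height (z outside [13, 18.5]); Merging all regions: only the 15.5×8.5 cube is present, so the union is just that shape — 1 connected region. Overall, the cross-section is a single solid region. The nearest boundary edge runs (0.00, 0.00)→(15.50, 0.00); distance from the point to it = 2.60 mm. The point is not inside any of the regions above, so it lies outside the cross-section (2.60 mm from the nearest boundary).

outside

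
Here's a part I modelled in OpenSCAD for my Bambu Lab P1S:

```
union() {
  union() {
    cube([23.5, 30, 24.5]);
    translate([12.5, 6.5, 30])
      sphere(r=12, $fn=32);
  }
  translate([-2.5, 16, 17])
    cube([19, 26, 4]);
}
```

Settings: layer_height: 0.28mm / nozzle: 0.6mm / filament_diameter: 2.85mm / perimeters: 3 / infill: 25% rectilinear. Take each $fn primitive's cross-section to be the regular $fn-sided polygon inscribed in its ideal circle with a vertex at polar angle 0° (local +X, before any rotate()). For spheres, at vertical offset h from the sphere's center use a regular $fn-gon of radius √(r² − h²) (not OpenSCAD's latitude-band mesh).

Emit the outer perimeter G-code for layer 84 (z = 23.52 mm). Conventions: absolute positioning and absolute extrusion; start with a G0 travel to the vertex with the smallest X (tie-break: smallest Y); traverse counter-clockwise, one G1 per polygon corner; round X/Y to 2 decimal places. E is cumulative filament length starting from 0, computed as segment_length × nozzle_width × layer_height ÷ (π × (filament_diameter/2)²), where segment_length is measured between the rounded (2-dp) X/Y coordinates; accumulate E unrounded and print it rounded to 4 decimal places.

At z = 23.52 mm: the 23.5×30 cube contributes its full rectangle; the r=12 sphere at (12.5, 6.5) slices to a regular 32-gon of circumradius 10.100 (√(r²−h²) with h=6.48 from center); Merging all regions: the regions partially overlap (shared area 280.31 mm²), so overlapping operands fuse into one piece — 1 connected region; the cube at (-2.5, 16) is not intersected at this z (z outside [17, 21]); Taking the union: only that combined region is present, so the union is just that shape — 1 connected region. The outline is a single polygon with 15 vertices. Extrusion per mm of travel: 0.6 × 0.28 / (π × 1.425²) = 0.026335. Accumulating E over each segment gives final E = 2.8748.

G0 X0.00 Y0.00 Z23.52
G1 X4.83 Y0.00 E0.1272
G1 X5.36 Y-0.64 E0.1491
G1 X6.89 Y-1.90 E0.2013
G1 X8.63 Y-2.83 E0.2532
G1 X10.53 Y-3.41 E0.3055
G1 X12.50 Y-3.60 E0.3577
G1 X14.47 Y-3.41 E0.4098
G1 X16.37 Y-2.83 E0.4621
G1 X18.11 Y-1.90 E0.5141
G1 X19.64 Y-0.64 E0.5663
G1 X20.17 Y0.00 E0.5881
G1 X23.50 Y0.00 E0.6758
G1 X23.50 Y30.00 E1.4659
G1 X0.00 Y30.00 E2.0847
G1 X0.00 Y0.00 E2.8748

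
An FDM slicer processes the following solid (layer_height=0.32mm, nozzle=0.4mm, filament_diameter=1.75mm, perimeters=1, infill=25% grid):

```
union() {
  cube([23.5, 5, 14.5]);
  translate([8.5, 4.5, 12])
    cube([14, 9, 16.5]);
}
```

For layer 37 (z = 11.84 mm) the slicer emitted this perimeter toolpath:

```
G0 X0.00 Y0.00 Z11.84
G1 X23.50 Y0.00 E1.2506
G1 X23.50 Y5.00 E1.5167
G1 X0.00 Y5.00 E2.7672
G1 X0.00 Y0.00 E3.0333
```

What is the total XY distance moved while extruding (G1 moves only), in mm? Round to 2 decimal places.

Sum the Euclidean lengths of each G1 segment: total = 57.00 mm.

57.00 mm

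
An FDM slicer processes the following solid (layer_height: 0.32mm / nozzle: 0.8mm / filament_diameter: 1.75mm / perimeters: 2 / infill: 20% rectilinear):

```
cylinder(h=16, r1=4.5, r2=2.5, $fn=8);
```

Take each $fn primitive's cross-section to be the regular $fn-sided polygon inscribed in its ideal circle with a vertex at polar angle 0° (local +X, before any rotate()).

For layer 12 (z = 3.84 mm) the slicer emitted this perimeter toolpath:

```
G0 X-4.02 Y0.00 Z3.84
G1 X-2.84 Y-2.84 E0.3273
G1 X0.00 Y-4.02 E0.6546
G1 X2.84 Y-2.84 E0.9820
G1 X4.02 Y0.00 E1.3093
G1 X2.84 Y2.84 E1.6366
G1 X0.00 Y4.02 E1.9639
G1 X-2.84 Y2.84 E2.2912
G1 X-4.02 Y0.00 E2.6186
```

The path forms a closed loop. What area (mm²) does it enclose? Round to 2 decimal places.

Apply the shoelace formula to the sequence of (X, Y) vertices; enclosed area = 45.67 mm².

45.67 mm²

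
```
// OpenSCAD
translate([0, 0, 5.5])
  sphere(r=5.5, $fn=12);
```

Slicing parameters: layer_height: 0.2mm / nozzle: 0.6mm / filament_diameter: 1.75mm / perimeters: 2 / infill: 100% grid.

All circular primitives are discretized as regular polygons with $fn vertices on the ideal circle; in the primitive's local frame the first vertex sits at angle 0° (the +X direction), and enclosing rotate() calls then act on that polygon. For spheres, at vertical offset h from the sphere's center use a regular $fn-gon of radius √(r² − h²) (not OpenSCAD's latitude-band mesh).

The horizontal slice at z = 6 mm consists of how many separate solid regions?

At z = 6 mm: the r=5.5 sphere contributes a regular 12-gon of circumradius √(5.5²−0.5²) = 5.477. The result has 1 disconnected region.

1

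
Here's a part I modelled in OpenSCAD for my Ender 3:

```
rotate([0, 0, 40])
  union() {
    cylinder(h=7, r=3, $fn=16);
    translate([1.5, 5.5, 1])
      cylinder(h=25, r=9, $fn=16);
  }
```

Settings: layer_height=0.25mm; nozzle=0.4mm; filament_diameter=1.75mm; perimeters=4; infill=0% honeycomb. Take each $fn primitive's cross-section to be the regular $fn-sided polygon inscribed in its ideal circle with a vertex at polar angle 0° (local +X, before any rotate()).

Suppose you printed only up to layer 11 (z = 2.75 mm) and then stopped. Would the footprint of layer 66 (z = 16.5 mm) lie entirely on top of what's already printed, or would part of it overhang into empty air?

Compare the two slices. At z = 2.75: the r=3 cylinder contributes a regular 16-gon of circumradius 3 (area = (16/2)·3.000²·sin(360°/16) = 27.55 mm²); the cylinder at (1.5, 5.5): section is a regular 16-gon, circumradius r=9 (area = (16/2)·9.000²·sin(360°/16) = 247.98 mm²); Combining (union): the r=3 cylinder lies entirely inside the r=9 cylinder at (1.5, 5.5), so the union is just the r=9 cylinder at (1.5, 5.5) — area = 247.98 mm²; (whole slice rotated 40° about Z — lengths, areas and connectivity unchanged). At z = 16.5: the cylinder is absent (z outside [0, 7]); the cylinder at (1.5, 5.5): section is a regular 16-gon, circumradius r=9 (area = (16/2)·9.000²·sin(360°/16) = 247.98 mm²); Merging all regions: only the r=9 cylinder at (1.5, 5.5) is present, so the union is just that shape — area = 247.98 mm²; (rotated 40° about Z; rotation is an isometry so areas/perimeters/island counts are preserved). Checking containment: the cross-section at z = 16.5 is a subset of the cross-section at z = 2.75.

entirely on top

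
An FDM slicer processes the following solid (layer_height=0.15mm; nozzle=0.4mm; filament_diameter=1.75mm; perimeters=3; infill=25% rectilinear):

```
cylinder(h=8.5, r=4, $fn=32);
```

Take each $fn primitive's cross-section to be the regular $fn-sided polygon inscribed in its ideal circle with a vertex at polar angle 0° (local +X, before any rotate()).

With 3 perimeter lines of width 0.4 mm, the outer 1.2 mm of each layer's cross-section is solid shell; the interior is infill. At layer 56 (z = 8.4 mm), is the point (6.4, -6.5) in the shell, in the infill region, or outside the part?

At z = 8.4 mm: the cylinder: section is a regular 32-gon, circumradius r=4. Overall, the cross-section is a single solid region. The nearest boundary edge runs (2.22, -3.33)→(2.83, -2.83); distance from the point to it = 5.12 mm. The point is not inside any of the regions above, so it lies outside the cross-section (5.12 mm from the nearest boundary).

outside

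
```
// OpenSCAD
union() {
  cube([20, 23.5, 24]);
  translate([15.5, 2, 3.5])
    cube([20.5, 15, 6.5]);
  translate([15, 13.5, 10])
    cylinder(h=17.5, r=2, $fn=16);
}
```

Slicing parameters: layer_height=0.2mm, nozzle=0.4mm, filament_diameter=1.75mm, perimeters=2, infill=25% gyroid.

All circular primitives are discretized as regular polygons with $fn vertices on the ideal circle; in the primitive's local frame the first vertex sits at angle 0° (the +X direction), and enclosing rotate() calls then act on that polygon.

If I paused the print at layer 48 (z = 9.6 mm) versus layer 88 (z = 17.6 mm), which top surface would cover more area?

layer 48 (z = 9.6 mm)

Layer 48 (z = 9.6): the cube is present — its section is the full 20×23.5 rectangle (area 470.00 mm²); the cube at (15.5, 2) is present — its section is the full 20.5×15 rectangle (area 307.50 mm²); the cylinder at (15, 13.5) is absent (z outside [10, 27.5]); Combining (union): the regions partially overlap — summed areas 777.50 mm² minus the doubly-counted overlap 67.50 mm² gives 710.00 mm² — area = 710.00 mm². So its area = 710.00 mm². Layer 88 (z = 17.6): the cube (footprint 20×23.5) is included at this height (area 470.00 mm²); the cube at (15.5, 2) is absent (z outside [3.5, 10]); the r=2 cylinder at (15, 13.5) gives a regular 16-gon of circumradius 2 (constant along its height) (area = (16/2)·2.000²·sin(360°/16) = 12.25 mm²); Combining (union): the r=2 cylinder at (15, 13.5) lies entirely inside the 20×23.5 cube, so the union is just the 20×23.5 cube — area = 470.00 mm². So its area = 470.00 mm². Layer 48 is larger (710.00 vs 470.00 mm²).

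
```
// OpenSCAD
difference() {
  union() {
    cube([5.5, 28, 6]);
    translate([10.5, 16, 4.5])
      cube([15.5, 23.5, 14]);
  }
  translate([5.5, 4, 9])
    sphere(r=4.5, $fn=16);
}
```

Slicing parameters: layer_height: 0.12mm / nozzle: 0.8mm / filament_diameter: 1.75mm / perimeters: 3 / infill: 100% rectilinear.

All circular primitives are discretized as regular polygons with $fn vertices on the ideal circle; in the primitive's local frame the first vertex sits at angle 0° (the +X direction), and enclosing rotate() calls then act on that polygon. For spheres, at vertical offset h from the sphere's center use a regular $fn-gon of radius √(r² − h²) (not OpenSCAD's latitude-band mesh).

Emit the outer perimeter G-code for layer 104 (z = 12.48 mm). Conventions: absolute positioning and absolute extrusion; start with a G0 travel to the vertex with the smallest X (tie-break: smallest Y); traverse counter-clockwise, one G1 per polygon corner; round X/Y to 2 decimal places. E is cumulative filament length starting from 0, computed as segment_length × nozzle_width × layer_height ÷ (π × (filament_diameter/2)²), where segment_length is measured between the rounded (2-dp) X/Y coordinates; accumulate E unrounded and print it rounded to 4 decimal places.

G0 X10.50 Y16.00 Z12.48
G1 X26.00 Y16.00 E0.6186
G1 X26.00 Y39.50 E1.5566
G1 X10.50 Y39.50 E2.1752
G1 X10.50 Y16.00 E3.1131

At z = 12.48 mm: the cube is not intersected at this z (z outside [0, 6]); the 15.5×23.5 cube at (10.5, 16) contributes its full rectangle; Merging all regions: only the 15.5×23.5 cube at (10.5, 16) is present, so the union is just that shape — 1 connected region; the sphere at (5.5, 4): section is a regular 16-gon, circumradius = √(r²−h²) = √(4.5²−3.48²) = 2.853; After the difference (first − rest): starting from the result so far, the r=4.5 sphere at (5.5, 4) misses the remaining region (no effect) — 1 connected region. The outline is a single polygon with 4 vertices. Extrusion per mm of travel: 0.8 × 0.12 / (π × 0.875²) = 0.039912. Accumulating E over each segment gives final E = 3.1131.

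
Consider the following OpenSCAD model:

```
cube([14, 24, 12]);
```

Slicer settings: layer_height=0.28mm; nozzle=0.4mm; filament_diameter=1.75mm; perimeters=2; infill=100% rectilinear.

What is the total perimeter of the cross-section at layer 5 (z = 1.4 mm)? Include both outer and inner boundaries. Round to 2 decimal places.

At z = 1.4 mm: the cube (footprint 14×24) is included at this height (perimeter 76.00 mm). Overall, the cross-section is a single solid region. Total boundary length (outer) = 76.00 mm.

76.00 mm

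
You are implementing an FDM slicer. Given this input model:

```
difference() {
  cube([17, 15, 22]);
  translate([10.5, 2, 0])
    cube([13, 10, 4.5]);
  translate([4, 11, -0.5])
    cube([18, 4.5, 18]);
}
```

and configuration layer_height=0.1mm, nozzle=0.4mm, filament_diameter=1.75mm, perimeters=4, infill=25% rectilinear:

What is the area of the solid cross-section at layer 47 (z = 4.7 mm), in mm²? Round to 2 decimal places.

203.00 mm²

At z = 4.7 mm: the cube (footprint 17×15) is included at this height (area 255.00 mm²); the cube at (10.5, 2) is absent (z outside [0, 4.5]); the cube at (4, 11) is present — its section is the full 18×4.5 rectangle (area 81.00 mm²); Taking the first minus the rest: starting from the 17×15 cube (255.00 mm²), the 18×4.5 cube at (4, 11) partially overlaps it — only the 52.00 mm² overlap (of its 81.00 mm²) is removed, clipping the outline — area = 203.00 mm². Overall, the cross-section is a single solid region. Net area = 203.00 mm².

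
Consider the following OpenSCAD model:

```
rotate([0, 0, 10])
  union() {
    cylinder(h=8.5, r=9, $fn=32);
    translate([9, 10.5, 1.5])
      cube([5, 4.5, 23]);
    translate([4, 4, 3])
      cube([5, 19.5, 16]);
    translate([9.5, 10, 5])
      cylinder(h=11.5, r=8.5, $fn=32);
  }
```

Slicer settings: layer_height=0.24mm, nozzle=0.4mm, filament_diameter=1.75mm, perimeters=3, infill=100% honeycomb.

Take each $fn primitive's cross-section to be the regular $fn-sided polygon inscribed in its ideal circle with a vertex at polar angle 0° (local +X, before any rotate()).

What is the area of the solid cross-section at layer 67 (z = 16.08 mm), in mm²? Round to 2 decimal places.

254.18 mm²

At z = 16.08 mm: the cylinder is absent (z outside [0, 8.5]); the 5×4.5 cube at (9, 10.5) contributes its full rectangle (area 22.50 mm²); the 5×19.5 cube at (4, 4) contributes its full rectangle (area 97.50 mm²); the r=8.5 cylinder at (9.5, 10) gives a regular 32-gon of circumradius 8.5 (constant along its height) (area = (32/2)·8.500²·sin(360°/32) = 225.52 mm²); Combining (union): the regions partially overlap — summed areas 345.52 mm² minus the doubly-counted overlap 91.34 mm² gives 254.18 mm² — area = 254.18 mm²; (whole slice rotated 10° about Z — lengths, areas and connectivity unchanged). Overall, the cross-section is a single solid region. Net area = 254.18 mm².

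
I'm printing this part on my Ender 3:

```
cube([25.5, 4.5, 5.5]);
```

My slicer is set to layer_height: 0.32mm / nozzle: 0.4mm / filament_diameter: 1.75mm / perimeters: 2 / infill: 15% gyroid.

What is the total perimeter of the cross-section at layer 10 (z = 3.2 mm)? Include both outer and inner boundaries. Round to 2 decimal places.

At z = 3.2 mm: the cube is present — its section is the full 25.5×4.5 rectangle (perimeter 60.00 mm). Overall, the cross-section is a single solid region. Total boundary length (outer) = 60.00 mm.

60.00 mm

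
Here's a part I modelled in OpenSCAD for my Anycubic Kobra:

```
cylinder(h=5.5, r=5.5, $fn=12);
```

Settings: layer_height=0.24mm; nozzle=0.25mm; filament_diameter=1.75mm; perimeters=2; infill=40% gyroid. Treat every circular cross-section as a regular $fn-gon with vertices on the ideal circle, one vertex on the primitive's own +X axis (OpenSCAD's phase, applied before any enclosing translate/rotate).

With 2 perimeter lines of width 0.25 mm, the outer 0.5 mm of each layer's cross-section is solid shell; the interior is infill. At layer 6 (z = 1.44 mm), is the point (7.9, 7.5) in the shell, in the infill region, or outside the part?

outside

At z = 1.44 mm: the r=5.5 cylinder contributes a regular 12-gon of circumradius 5.5. Overall, the cross-section is a single solid region. The nearest boundary edge runs (4.76, 2.75)→(2.75, 4.76); distance from the point to it = 5.58 mm. The point is not inside any of the regions above, so it lies outside the cross-section (5.58 mm from the nearest boundary).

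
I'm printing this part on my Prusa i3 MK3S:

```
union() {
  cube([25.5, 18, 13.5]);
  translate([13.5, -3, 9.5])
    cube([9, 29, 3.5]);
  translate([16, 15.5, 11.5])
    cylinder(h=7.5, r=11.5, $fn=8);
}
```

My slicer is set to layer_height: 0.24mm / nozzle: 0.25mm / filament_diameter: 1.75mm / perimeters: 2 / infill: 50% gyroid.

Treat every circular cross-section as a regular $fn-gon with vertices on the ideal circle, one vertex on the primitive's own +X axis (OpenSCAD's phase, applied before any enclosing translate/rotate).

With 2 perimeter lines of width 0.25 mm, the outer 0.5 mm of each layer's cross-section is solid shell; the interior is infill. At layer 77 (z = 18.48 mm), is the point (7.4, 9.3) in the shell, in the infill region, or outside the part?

shell

At z = 18.48 mm: the cube is not intersected at this z (z outside [0, 13.5]); the cube at (13.5, -3) does not reach this height (z outside [9.5, 13]); the r=11.5 cylinder at (16, 15.5) contributes a regular 8-gon of circumradius 11.5; Taking the union: only the r=11.5 cylinder at (16, 15.5) is present, so the union is just that shape — 1 connected region. Overall, the cross-section is a single solid region. The nearest boundary edge runs (4.50, 15.50)→(7.87, 7.37); distance from the point to it = 0.31 mm. The point is inside the cross-section, 0.31 mm from the nearest boundary — within the 0.5 mm shell band (2 × 0.25).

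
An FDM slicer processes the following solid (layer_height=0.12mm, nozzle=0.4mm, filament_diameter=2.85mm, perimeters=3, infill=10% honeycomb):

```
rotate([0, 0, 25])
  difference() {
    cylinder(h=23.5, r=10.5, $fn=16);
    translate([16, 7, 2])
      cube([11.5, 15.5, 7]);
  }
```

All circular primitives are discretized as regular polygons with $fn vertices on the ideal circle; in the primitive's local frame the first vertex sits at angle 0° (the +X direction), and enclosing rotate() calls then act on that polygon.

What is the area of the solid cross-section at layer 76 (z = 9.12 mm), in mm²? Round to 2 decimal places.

At z = 9.12 mm: the cylinder: section is a regular 16-gon, circumradius r=10.5 (area = (16/2)·10.500²·sin(360°/16) = 337.53 mm²); the cube at (16, 7) does not reach this height (z outside [2, 9]); Taking the first minus the rest: none of the subtracted shapes is present at this height, so the r=10.5 cylinder is unchanged — area = 337.53 mm²; (rotated 25° about Z; rotation is an isometry so areas/perimeters/island counts are preserved). Overall, the cross-section is a single solid region. Net area = 337.53 mm².

337.53 mm²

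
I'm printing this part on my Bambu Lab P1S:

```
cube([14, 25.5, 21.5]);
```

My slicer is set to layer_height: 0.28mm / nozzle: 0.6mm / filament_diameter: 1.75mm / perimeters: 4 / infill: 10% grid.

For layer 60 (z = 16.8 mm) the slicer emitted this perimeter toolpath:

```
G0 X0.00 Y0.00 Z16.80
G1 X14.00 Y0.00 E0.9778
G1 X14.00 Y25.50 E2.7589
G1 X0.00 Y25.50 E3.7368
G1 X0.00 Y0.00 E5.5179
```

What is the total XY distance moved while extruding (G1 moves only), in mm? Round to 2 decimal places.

79.00 mm

Sum the Euclidean lengths of each G1 segment: total = 79.00 mm.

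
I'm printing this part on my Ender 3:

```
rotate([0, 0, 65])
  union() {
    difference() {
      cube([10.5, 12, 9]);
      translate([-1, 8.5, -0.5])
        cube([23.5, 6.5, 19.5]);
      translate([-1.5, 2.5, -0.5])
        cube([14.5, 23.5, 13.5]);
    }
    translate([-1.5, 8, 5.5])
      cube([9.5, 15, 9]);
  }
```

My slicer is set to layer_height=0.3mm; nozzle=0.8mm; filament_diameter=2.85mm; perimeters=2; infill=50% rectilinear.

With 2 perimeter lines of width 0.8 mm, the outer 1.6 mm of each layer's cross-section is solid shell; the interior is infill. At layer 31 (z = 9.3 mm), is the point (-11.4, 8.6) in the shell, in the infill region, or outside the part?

infill

At z = 9.3 mm: the cube is not intersected at this z (z outside [0, 9]); the 23.5×6.5 cube at (-1, 8.5) contributes its full rectangle; the cube at (-1.5, 2.5) is present — its section is the full 14.5×23.5 rectangle; Subtracting the remaining from the first: the first operand is absent here, so nothing remains; the cube at (-1.5, 8) (footprint 9.5×15) is included at this height; Combining (union): only the 9.5×15 cube at (-1.5, 8) is present, so the union is just that shape — 1 connected region; (rotated 65° about Z; rotation is an isometry so areas/perimeters/island counts are preserved). Overall, the cross-section is a single solid region. Undo the 65° rotation: the query point maps to (2.976, 13.966) in the un-rotated model frame. The nearest boundary edge runs (-1.50, 23.00)→(-1.50, 8.00); distance from the point to it = 4.48 mm. The point is inside the cross-section and 4.48 mm from the nearest boundary — more than the 1.6 mm shell width (2 × 0.8), so it's in the infill interior.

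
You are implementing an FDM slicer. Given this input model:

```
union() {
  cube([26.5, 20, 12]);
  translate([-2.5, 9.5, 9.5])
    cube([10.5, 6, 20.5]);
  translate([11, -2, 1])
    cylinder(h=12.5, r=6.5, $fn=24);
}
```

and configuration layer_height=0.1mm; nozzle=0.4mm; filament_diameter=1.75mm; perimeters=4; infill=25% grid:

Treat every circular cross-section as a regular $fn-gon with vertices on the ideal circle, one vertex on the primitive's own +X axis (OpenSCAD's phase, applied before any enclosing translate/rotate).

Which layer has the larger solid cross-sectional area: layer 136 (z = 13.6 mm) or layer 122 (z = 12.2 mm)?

layer 122 (z = 12.2 mm)

Layer 136 (z = 13.6): the cube is absent (z outside [0, 12]); the 10.5×6 cube at (-2.5, 9.5) contributes its full rectangle (area 63.00 mm²); the cylinder at (11, -2) does not reach this height (z outside [1, 13.5]); Combining (union): only the 10.5×6 cube at (-2.5, 9.5) is present, so the union is just that shape — area = 63.00 mm². So its area = 63.00 mm². Layer 122 (z = 12.2): the cube is not intersected at this z (z outside [0, 12]); the 10.5×6 cube at (-2.5, 9.5) contributes its full rectangle (area 63.00 mm²); the cylinder at (11, -2): section is a regular 24-gon, circumradius r=6.5 (area = (24/2)·6.500²·sin(360°/24) = 131.22 mm²); Taking the union: the 2 present regions are separate (no shared area or edge), so areas and boundary lengths simply add and each stays a separate island — area = 194.22 mm². So its area = 194.22 mm². Layer 122 is larger (194.22 vs 63.00 mm²).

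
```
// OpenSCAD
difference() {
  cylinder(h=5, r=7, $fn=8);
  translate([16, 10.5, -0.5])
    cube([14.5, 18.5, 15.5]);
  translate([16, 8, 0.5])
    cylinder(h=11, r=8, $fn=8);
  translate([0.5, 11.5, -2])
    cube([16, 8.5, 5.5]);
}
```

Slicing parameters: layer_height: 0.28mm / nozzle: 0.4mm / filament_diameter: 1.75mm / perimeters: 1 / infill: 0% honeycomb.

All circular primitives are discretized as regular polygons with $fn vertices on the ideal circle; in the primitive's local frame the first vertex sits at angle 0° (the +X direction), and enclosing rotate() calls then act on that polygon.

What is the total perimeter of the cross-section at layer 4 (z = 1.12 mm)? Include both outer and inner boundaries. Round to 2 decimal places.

At z = 1.12 mm: the cylinder: section is a regular 8-gon, circumradius r=7 (perimeter = 2·8·7.000·sin(180°/8) = 42.86 mm); the 14.5×18.5 cube at (16, 10.5) contributes its full rectangle (perimeter 66.00 mm); the r=8 cylinder at (16, 8) contributes a regular 8-gon of circumradius 8 (perimeter = 2·8·8.000·sin(180°/8) = 48.98 mm); the cube at (0.5, 11.5) (footprint 16×8.5) is included at this height (perimeter 49.00 mm); Taking the first minus the rest: starting from the r=7 cylinder, the 14.5×18.5 cube at (16, 10.5) misses the remaining region (no effect); the r=8 cylinder at (16, 8) misses the remaining region (no effect); the 16×8.5 cube at (0.5, 11.5) misses the remaining region (no effect) — boundary = 42.86 mm. Overall, the cross-section is a single solid region. Total boundary length (outer) = 42.86 mm.

42.86 mm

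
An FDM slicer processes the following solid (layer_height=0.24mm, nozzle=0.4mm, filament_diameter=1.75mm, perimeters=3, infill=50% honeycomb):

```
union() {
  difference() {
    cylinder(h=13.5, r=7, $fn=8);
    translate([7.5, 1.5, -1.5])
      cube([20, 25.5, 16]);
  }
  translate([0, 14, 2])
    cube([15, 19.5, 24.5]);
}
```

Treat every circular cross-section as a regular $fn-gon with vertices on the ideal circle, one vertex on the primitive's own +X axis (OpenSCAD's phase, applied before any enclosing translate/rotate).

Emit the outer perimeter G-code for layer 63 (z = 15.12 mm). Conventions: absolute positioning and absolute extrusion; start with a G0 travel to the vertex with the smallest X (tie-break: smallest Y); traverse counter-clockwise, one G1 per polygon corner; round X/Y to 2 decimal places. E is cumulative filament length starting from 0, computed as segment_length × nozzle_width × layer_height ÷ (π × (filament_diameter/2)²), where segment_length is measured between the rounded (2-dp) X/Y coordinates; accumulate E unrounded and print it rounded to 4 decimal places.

G0 X0.00 Y14.00 Z15.12
G1 X15.00 Y14.00 E0.5987
G1 X15.00 Y33.50 E1.3770
G1 X0.00 Y33.50 E1.9757
G1 X0.00 Y14.00 E2.7539

At z = 15.12 mm: the cylinder is not intersected at this z (z outside [0, 13.5]); the cube at (7.5, 1.5) is absent (z outside [-1.5, 14.5]); Taking the first minus the rest: the first operand is absent here, so nothing remains; the cube at (0, 14) is present — its section is the full 15×19.5 rectangle; Merging all regions: only the 15×19.5 cube at (0, 14) is present, so the union is just that shape — 1 connected region. The outline is a single polygon with 4 vertices. Extrusion per mm of travel: 0.4 × 0.24 / (π × 0.875²) = 0.039912. Accumulating E over each segment gives final E = 2.7539.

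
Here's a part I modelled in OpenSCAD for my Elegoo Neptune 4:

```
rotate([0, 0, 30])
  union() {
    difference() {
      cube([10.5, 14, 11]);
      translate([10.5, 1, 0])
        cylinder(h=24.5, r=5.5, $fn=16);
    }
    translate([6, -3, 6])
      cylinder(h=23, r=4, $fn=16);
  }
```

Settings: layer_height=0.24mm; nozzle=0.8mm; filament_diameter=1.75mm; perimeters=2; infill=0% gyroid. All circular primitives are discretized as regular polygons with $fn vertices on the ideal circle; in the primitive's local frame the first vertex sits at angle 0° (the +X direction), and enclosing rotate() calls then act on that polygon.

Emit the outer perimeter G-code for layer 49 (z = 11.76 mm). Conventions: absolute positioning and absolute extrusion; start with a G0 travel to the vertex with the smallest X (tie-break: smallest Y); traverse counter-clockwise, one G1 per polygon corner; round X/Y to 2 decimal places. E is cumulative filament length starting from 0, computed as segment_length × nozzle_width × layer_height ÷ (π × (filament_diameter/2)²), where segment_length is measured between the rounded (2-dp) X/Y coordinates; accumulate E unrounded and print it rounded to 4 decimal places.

G0 X2.73 Y-0.12 Z11.76
G1 X3.23 Y-1.60 E0.1247
G1 X4.26 Y-2.77 E0.2491
G1 X5.66 Y-3.46 E0.3737
G1 X7.22 Y-3.56 E0.4985
G1 X8.70 Y-3.06 E0.6232
G1 X9.87 Y-2.03 E0.7476
G1 X10.56 Y-0.63 E0.8722
G1 X10.66 Y0.92 E0.9962
G1 X10.16 Y2.40 E1.1209
G1 X9.13 Y3.58 E1.2459
G1 X7.73 Y4.27 E1.3705
G1 X6.17 Y4.37 E1.4953
G1 X4.70 Y3.87 E1.6192
G1 X3.52 Y2.84 E1.7443
G1 X2.83 Y1.44 E1.8689
G1 X2.73 Y-0.12 E1.9936

At z = 11.76 mm: the cube does not reach this height (z outside [0, 11]); the r=5.5 cylinder at (10.5, 1) gives a regular 16-gon of circumradius 5.5 (constant along its height); Subtracting the remaining from the first: the first operand is absent here, so nothing remains; the r=4 cylinder at (6, -3) gives a regular 16-gon of circumradius 4 (constant along its height); Taking the union: only the r=4 cylinder at (6, -3) is present, so the union is just that shape — 1 connected region; (rotated 30° about Z; rotation is an isometry so areas/perimeters/island counts are preserved). The outline is a single polygon with 16 vertices. Extrusion per mm of travel: 0.8 × 0.24 / (π × 0.875²) = 0.079824. Accumulating E over each segment gives final E = 1.9936.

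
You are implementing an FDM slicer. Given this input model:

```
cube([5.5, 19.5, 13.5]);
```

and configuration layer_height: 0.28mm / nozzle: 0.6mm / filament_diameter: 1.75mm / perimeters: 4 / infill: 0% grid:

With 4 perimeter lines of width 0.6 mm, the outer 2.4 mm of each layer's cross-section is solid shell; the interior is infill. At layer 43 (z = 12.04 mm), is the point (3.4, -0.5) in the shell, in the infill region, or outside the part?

outside

At z = 12.04 mm: the 5.5×19.5 cube contributes its full rectangle. Overall, the cross-section is a single solid region. The nearest boundary edge runs (0.00, 0.00)→(5.50, 0.00); distance from the point to it = 0.50 mm. The point is not inside any of the regions above, so it lies outside the cross-section (0.50 mm from the nearest boundary).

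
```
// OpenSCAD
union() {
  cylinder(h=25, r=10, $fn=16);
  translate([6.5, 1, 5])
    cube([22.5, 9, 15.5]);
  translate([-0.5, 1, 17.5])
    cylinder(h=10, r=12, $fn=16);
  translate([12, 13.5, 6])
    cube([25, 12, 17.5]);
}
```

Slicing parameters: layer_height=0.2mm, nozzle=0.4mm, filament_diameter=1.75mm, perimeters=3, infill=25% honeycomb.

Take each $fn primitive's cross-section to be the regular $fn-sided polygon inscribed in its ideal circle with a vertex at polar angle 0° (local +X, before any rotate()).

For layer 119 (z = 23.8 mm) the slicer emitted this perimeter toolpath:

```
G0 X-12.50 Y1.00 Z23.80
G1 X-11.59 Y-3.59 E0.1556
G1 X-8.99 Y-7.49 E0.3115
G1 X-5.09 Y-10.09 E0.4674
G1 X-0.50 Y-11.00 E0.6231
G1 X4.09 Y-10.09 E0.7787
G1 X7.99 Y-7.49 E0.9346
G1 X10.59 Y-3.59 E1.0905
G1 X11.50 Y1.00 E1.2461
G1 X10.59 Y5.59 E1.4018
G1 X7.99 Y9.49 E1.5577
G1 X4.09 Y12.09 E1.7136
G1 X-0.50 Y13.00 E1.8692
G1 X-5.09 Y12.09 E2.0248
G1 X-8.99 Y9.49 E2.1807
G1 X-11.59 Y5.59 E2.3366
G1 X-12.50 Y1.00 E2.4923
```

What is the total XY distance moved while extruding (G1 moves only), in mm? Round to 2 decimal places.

Sum the Euclidean lengths of each G1 segment: total = 74.93 mm.

74.93 mm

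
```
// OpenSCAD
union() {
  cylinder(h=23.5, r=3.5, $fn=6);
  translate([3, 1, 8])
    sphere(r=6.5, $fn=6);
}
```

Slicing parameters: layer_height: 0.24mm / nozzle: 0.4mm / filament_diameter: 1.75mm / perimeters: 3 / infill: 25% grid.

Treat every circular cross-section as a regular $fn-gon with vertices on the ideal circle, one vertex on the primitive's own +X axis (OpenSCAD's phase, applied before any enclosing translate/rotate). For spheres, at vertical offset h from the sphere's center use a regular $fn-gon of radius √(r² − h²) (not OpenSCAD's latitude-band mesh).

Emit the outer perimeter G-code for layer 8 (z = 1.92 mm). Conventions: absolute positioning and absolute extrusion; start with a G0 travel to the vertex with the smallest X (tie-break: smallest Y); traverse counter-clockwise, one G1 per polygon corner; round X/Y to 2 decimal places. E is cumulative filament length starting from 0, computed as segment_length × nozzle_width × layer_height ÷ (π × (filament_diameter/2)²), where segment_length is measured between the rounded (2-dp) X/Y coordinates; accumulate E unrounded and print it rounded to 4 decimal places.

At z = 1.92 mm: the r=3.5 cylinder gives a regular 6-gon of circumradius 3.5 (constant along its height); the r=6.5 sphere at (3, 1) contributes a regular 6-gon of circumradius √(6.5²−6.08²) = 2.299; Combining (union): the regions partially overlap (shared area 5.99 mm²), so overlapping operands fuse into one piece — 1 connected region. The outline is a single polygon with 11 vertices. Extrusion per mm of travel: 0.4 × 0.24 / (π × 0.875²) = 0.039912. Accumulating E over each segment gives final E = 0.9849.

G0 X-3.50 Y0.00 Z1.92
G1 X-1.75 Y-3.03 E0.1397
G1 X1.75 Y-3.03 E0.2793
G1 X2.93 Y-0.99 E0.3734
G1 X4.15 Y-0.99 E0.4221
G1 X5.30 Y1.00 E0.5138
G1 X4.15 Y2.99 E0.6056
G1 X1.85 Y2.99 E0.6974
G1 X1.81 Y2.92 E0.7006
G1 X1.75 Y3.03 E0.7056
G1 X-1.75 Y3.03 E0.8453
G1 X-3.50 Y0.00 E0.9849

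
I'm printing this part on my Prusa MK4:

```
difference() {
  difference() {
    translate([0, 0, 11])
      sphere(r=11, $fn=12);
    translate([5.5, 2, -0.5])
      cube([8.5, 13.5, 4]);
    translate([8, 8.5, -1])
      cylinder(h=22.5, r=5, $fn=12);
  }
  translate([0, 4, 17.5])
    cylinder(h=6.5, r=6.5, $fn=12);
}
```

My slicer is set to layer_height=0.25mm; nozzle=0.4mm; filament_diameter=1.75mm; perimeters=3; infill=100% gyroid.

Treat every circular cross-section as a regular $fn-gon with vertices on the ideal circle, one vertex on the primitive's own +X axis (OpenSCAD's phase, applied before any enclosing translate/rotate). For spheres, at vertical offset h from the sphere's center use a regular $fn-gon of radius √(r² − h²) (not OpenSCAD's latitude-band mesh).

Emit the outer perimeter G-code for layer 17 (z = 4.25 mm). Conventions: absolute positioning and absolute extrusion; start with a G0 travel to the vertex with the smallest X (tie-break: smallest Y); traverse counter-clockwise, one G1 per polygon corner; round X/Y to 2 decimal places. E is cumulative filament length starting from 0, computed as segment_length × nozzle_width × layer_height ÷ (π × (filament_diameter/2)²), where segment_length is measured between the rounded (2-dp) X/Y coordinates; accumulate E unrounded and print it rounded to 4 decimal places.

At z = 4.25 mm: the sphere: section is a regular 12-gon, circumradius = √(r²−h²) = √(11²−6.75²) = 8.685; the cube at (5.5, 2) is absent (z outside [-0.5, 3.5]); the r=5 cylinder at (8, 8.5) gives a regular 12-gon of circumradius 5 (constant along its height); Subtracting the remaining from the first: starting from the r=11 sphere, the r=5 cylinder at (8, 8.5) partially overlaps it — only the 7.28 mm² overlap (of its 75.00 mm²) is removed, clipping the outline — 1 connected region; the cylinder at (0, 4) is absent (z outside [17.5, 24]); Subtracting the remaining from the first: none of the subtracted shapes is present at this height, so the result so far is unchanged — 1 connected region. The outline is a single polygon with 14 vertices. Extrusion per mm of travel: 0.4 × 0.25 / (π × 0.875²) = 0.041575. Accumulating E over each segment gives final E = 2.2552.

G0 X-8.69 Y0.00 Z4.25
G1 X-7.52 Y-4.34 E0.1869
G1 X-4.34 Y-7.52 E0.3738
G1 X0.00 Y-8.69 E0.5607
G1 X4.34 Y-7.52 E0.7476
G1 X7.52 Y-4.34 E0.9346
G1 X8.69 Y0.00 E1.1215
G1 X7.73 Y3.57 E1.2752
G1 X5.50 Y4.17 E1.3712
G1 X3.67 Y6.00 E1.4788
G1 X3.18 Y7.83 E1.5575
G1 X0.00 Y8.69 E1.6945
G1 X-4.34 Y7.52 E1.8814
G1 X-7.52 Y4.34 E2.0683
G1 X-8.69 Y0.00 E2.2552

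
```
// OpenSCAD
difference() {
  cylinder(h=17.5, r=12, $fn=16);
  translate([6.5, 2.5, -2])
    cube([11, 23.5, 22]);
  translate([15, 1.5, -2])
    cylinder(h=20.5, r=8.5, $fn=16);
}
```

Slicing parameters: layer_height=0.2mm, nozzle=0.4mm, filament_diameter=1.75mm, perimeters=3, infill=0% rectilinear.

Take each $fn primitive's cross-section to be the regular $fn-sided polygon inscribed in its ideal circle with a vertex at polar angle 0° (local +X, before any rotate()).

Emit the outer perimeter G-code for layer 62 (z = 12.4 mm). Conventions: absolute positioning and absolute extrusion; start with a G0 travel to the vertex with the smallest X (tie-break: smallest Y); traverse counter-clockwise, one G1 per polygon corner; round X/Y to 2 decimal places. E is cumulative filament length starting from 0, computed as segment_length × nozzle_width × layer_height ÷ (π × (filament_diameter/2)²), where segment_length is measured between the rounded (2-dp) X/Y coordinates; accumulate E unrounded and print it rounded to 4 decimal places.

G0 X-12.00 Y0.00 Z12.40
G1 X-11.09 Y-4.59 E0.1556
G1 X-8.49 Y-8.49 E0.3115
G1 X-4.59 Y-11.09 E0.4674
G1 X0.00 Y-12.00 E0.6231
G1 X4.59 Y-11.09 E0.7787
G1 X8.49 Y-8.49 E0.9346
G1 X10.48 Y-5.50 E1.0541
G1 X8.99 Y-4.51 E1.1136
G1 X7.15 Y-1.75 E1.2239
G1 X6.50 Y1.50 E1.3341
G1 X6.70 Y2.50 E1.3680
G1 X6.50 Y2.50 E1.3747
G1 X6.50 Y9.81 E1.6178
G1 X4.59 Y11.09 E1.6943
G1 X0.00 Y12.00 E1.8499
G1 X-4.59 Y11.09 E2.0056
G1 X-8.49 Y8.49 E2.1615
G1 X-11.09 Y4.59 E2.3174
G1 X-12.00 Y0.00 E2.4730

At z = 12.4 mm: the r=12 cylinder contributes a regular 16-gon of circumradius 12; the cube at (6.5, 2.5) is present — its section is the full 11×23.5 rectangle; the cylinder at (15, 1.5): section is a regular 16-gon, circumradius r=8.5; After the difference (first − rest): starting from the r=12 cylinder, the 11×23.5 cube at (6.5, 2.5) partially overlaps it — only the 24.14 mm² overlap (of its 258.50 mm²) is removed, clipping the outline; the r=8.5 cylinder at (15, 1.5) partially overlaps it — only the 31.50 mm² overlap (of its 221.19 mm²) is removed, clipping the outline — 1 connected region. The outline is a single polygon with 19 vertices. Extrusion per mm of travel: 0.4 × 0.2 / (π × 0.875²) = 0.033260. Accumulating E over each segment gives final E = 2.4730.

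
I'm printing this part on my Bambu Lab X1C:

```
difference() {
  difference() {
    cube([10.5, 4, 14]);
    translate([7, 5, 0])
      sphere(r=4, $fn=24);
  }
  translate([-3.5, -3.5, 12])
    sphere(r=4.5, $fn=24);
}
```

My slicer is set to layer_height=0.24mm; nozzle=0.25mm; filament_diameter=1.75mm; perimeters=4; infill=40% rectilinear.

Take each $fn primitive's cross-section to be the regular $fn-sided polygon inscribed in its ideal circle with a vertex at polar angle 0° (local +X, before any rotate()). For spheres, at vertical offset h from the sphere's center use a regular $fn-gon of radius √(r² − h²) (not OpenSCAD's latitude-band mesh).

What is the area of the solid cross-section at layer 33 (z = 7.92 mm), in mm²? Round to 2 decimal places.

42.00 mm²

At z = 7.92 mm: the 10.5×4 cube contributes its full rectangle (area 42.00 mm²); the sphere at (7, 5) is absent (|z−center|=7.920 > r=4); Taking the first minus the rest: none of the subtracted shapes is present at this height, so the 10.5×4 cube is unchanged — area = 42.00 mm²; the r=4.5 sphere at (-3.5, -3.5) slices to a regular 24-gon of circumradius 1.898 (√(r²−h²) with h=4.08 from center) (area = (24/2)·1.898²·sin(360°/24) = 11.19 mm²); Subtracting the remaining from the first: starting from the result so far (42.00 mm²), the r=4.5 sphere at (-3.5, -3.5) misses the remaining region (no effect) — area = 42.00 mm². Overall, the cross-section is a single solid region. Net area = 42.00 mm².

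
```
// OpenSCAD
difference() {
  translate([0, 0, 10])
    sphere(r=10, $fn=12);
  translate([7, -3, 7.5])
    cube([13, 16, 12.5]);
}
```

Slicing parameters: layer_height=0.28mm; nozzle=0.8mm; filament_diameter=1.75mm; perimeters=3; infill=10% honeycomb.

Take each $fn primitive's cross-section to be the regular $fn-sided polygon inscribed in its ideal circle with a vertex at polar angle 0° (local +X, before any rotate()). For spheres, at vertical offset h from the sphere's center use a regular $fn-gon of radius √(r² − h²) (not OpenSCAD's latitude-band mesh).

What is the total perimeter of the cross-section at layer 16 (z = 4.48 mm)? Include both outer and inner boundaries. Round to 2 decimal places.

51.80 mm

At z = 4.48 mm: the r=10 sphere slices to a regular 12-gon of circumradius 8.338 (√(r²−h²) with h=5.52 from center) (perimeter = 2·12·8.338·sin(180°/12) = 51.80 mm); the cube at (7, -3) is absent (z outside [7.5, 20]); After the difference (first − rest): none of the subtracted shapes is present at this height, so the r=10 sphere is unchanged — boundary = 51.80 mm. Overall, the cross-section is a single solid region. Total boundary length (outer) = 51.80 mm.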